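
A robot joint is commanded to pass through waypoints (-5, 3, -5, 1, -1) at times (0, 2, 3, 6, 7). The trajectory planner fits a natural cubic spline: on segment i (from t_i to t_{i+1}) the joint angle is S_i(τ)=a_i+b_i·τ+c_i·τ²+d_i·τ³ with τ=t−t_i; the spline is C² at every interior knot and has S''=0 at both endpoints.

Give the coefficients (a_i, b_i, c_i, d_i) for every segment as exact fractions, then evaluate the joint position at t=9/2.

  seg 0: a=-5 b=1396/161 c=0 d=-188/161
  seg 1: a=3 b=-860/161 c=-1128/161 d=100/23
  seg 2: a=-5 b=-1016/161 c=972/161 d=-526/483
  seg 3: a=1 b=82/161 c=-606/161 d=202/161
S(9/2) = -2935/644

Δ: Δ0=4, Δ1=-8, Δ2=2, Δ3=-2
row 1: diag=6, rhs=-72; c'=1/6, d'=-12
row 2: denom=8−1·1/6=47/6; d'=(60−1·-12)/(47/6)=432/47
row 3: denom=8−3·18/47=322/47; d'=(-24−3·432/47)/(322/47)=-1212/161
back: M3=-1212/161
back: M2=432/47−18/47·-1212/161=1944/161
back: M1=-12−1/6·1944/161=-2256/161
M: M0=0, M1=-2256/161, M2=1944/161, M3=-1212/161, M4=0
seg 0: a=-5, c=M0/2=0, d=(M1−M0)/(6·2)=-188/161, b=Δ0−h0·(2M0+M1)/6=1396/161
seg 1: a=3, c=M1/2=-1128/161, d=(M2−M1)/(6·1)=100/23, b=Δ1−h1·(2M1+M2)/6=-860/161
seg 2: a=-5, c=M2/2=972/161, d=(M3−M2)/(6·3)=-526/483, b=Δ2−h2·(2M2+M3)/6=-1016/161
seg 3: a=1, c=M3/2=-606/161, d=(M4−M3)/(6·1)=202/161, b=Δ3−h3·(2M3+M4)/6=82/161
t_q=9/2 → seg 2, τ=3/2; S=-5+-1016/161·τ+972/161·τ²+-526/483·τ³=-2935/644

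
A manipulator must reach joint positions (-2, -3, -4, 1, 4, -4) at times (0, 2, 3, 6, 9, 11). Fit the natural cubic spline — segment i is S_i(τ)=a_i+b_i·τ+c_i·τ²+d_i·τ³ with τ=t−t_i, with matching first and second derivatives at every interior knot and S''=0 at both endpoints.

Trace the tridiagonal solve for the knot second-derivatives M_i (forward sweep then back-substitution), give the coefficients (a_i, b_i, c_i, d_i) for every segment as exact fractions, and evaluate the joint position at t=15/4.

Δ: Δ0=-1/2, Δ1=-1, Δ2=5/3, Δ3=1, Δ4=-4
row 1: diag=6, rhs=-3; c'=1/6, d'=-1/2
row 2: denom=8−1·1/6=47/6; d'=(16−1·-1/2)/(47/6)=99/47
row 3: denom=12−3·18/47=510/47; d'=(-4−3·99/47)/(510/47)=-97/102
row 4: denom=10−3·47/170=1559/170; d'=(-30−3·-97/102)/(1559/170)=-4615/1559
back: M4=-4615/1559
back: M3=-97/102−47/170·-4615/1559=-620/4677
back: M2=99/47−18/47·-620/4677=3363/1559
back: M1=-1/2−1/6·3363/1559=-1340/1559
M: M0=0, M1=-1340/1559, M2=3363/1559, M3=-620/4677, M4=-4615/1559, M5=0
seg 0: a=-2, c=M0/2=0, d=(M1−M0)/(6·2)=-335/4677, b=Δ0−h0·(2M0+M1)/6=-1997/9354
seg 1: a=-3, c=M1/2=-670/1559, d=(M2−M1)/(6·1)=4703/9354, b=Δ1−h1·(2M1+M2)/6=-10037/9354
seg 2: a=-4, c=M2/2=3363/3118, d=(M3−M2)/(6·3)=-10709/84186, b=Δ2−h2·(2M2+M3)/6=-1984/4677
seg 3: a=1, c=M3/2=-310/4677, d=(M4−M3)/(6·3)=-13225/84186, b=Δ3−h3·(2M3+M4)/6=24439/9354
seg 4: a=4, c=M4/2=-4615/3118, d=(M5−M4)/(6·2)=4615/18708, b=Δ4−h4·(2M4+M5)/6=-9478/4677
t_q=15/4 → seg 2, τ=3/4; S=-4+-1984/4677·τ+3363/3118·τ²+-10709/84186·τ³=-751337/199552

  seg 0: a=-2 b=-1997/9354 c=0 d=-335/4677
  seg 1: a=-3 b=-10037/9354 c=-670/1559 d=4703/9354
  seg 2: a=-4 b=-1984/4677 c=3363/3118 d=-10709/84186
  seg 3: a=1 b=24439/9354 c=-310/4677 d=-13225/84186
  seg 4: a=4 b=-9478/4677 c=-4615/3118 d=4615/18708
S(15/4) = -751337/199552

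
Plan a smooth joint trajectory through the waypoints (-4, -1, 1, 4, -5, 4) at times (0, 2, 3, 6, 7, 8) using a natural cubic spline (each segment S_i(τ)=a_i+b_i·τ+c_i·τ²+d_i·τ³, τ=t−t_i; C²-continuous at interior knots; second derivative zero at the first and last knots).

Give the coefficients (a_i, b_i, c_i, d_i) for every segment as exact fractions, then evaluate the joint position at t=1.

Δ: Δ0=3/2, Δ1=2, Δ2=1, Δ3=-9, Δ4=9
row 1: diag=6, rhs=3; c'=1/6, d'=1/2
row 2: denom=8−1·1/6=47/6; d'=(-6−1·1/2)/(47/6)=-39/47
row 3: denom=8−3·18/47=322/47; d'=(-60−3·-39/47)/(322/47)=-2703/322
row 4: denom=4−1·47/322=1241/322; d'=(108−1·-2703/322)/(1241/322)=37479/1241
back: M4=37479/1241
back: M3=-2703/322−47/322·37479/1241=-15888/1241
back: M2=-39/47−18/47·-15888/1241=5055/1241
back: M1=1/2−1/6·5055/1241=-222/1241
M: M0=0, M1=-222/1241, M2=5055/1241, M3=-15888/1241, M4=37479/1241, M5=0
seg 0: a=-4, c=M0/2=0, d=(M1−M0)/(6·2)=-37/2482, b=Δ0−h0·(2M0+M1)/6=3871/2482
seg 1: a=-1, c=M1/2=-111/1241, d=(M2−M1)/(6·1)=1759/2482, b=Δ1−h1·(2M1+M2)/6=3427/2482
seg 2: a=1, c=M2/2=5055/2482, d=(M3−M2)/(6·3)=-2327/2482, b=Δ2−h2·(2M2+M3)/6=4130/1241
seg 3: a=4, c=M3/2=-7944/1241, d=(M4−M3)/(6·1)=17789/2482, b=Δ3−h3·(2M3+M4)/6=-24239/2482
seg 4: a=-5, c=M4/2=37479/2482, d=(M5−M4)/(6·1)=-12493/2482, b=Δ4−h4·(2M4+M5)/6=-1324/1241
t_q=1 → seg 0, τ=1; S=-4+3871/2482·τ+0·τ²+-37/2482·τ³=-3047/1241

  seg 0: a=-4 b=3871/2482 c=0 d=-37/2482
  seg 1: a=-1 b=3427/2482 c=-111/1241 d=1759/2482
  seg 2: a=1 b=4130/1241 c=5055/2482 d=-2327/2482
  seg 3: a=4 b=-24239/2482 c=-7944/1241 d=17789/2482
  seg 4: a=-5 b=-1324/1241 c=37479/2482 d=-12493/2482
S(1) = -3047/1241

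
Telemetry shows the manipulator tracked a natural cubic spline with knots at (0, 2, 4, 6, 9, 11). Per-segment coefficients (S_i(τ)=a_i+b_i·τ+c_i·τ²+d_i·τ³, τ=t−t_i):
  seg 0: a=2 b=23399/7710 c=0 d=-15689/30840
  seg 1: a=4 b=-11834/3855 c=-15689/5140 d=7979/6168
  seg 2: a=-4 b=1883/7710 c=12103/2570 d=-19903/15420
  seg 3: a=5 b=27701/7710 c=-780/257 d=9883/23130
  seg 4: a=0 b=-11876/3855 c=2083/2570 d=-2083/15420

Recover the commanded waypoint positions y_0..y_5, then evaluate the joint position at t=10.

y_0 = S_0(0) = a_0 = 2
y_1 = S_1(0) = a_1 = 4
y_2 = S_2(0) = a_2 = -4
y_3 = S_3(0) = a_3 = 5
y_4 = S_4(0) = a_4 = 0
y_5 = S_4(2) = -4
t_q=10 is in segment 4 (τ=1); S_4(τ)=-12363/5140

y_0=2 y_1=4 y_2=-4 y_3=5 y_4=0 y_5=-4
S(10) = -12363/5140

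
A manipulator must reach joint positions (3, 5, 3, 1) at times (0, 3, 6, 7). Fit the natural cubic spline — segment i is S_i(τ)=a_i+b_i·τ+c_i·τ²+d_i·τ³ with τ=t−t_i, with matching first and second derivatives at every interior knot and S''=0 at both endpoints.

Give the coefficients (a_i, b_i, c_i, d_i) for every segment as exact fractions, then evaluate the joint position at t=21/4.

Δ: Δ0=2/3, Δ1=-2/3, Δ2=-2
row 1: diag=12, rhs=-8; c'=1/4, d'=-2/3
row 2: denom=8−3·1/4=29/4; d'=(-8−3·-2/3)/(29/4)=-24/29
back: M2=-24/29
back: M1=-2/3−1/4·-24/29=-40/87
M: M0=0, M1=-40/87, M2=-24/29, M3=0
seg 0: a=3, c=M0/2=0, d=(M1−M0)/(6·3)=-20/783, b=Δ0−h0·(2M0+M1)/6=26/29
seg 1: a=5, c=M1/2=-20/87, d=(M2−M1)/(6·3)=-16/783, b=Δ1−h1·(2M1+M2)/6=6/29
seg 2: a=3, c=M2/2=-12/29, d=(M3−M2)/(6·1)=4/29, b=Δ2−h2·(2M2+M3)/6=-50/29
t_q=21/4 → seg 1, τ=9/4; S=5+6/29·τ+-20/87·τ²+-16/783·τ³=118/29

  seg 0: a=3 b=26/29 c=0 d=-20/783
  seg 1: a=5 b=6/29 c=-20/87 d=-16/783
  seg 2: a=3 b=-50/29 c=-12/29 d=4/29
S(21/4) = 118/29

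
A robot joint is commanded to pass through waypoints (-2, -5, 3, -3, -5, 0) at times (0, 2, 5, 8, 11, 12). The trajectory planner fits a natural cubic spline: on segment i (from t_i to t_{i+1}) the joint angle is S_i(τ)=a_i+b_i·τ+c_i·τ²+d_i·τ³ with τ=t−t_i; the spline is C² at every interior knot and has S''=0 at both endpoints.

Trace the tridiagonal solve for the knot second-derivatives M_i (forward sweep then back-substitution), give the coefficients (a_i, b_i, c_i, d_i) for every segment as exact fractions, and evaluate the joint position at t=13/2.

Δ: Δ0=-3/2, Δ1=8/3, Δ2=-2, Δ3=-2/3, Δ4=5
row 1: diag=10, rhs=25; c'=3/10, d'=5/2
row 2: denom=12−3·3/10=111/10; d'=(-28−3·5/2)/(111/10)=-355/111
row 3: denom=12−3·10/37=414/37; d'=(8−3·-355/111)/(414/37)=217/138
row 4: denom=8−3·37/138=331/46; d'=(34−3·217/138)/(331/46)=1347/331
back: M4=1347/331
back: M3=217/138−37/138·1347/331=478/993
back: M2=-355/111−10/37·478/993=-3305/993
back: M1=5/2−3/10·-3305/993=1158/331
M: M0=0, M1=1158/331, M2=-3305/993, M3=478/993, M4=1347/331, M5=0
seg 0: a=-2, c=M0/2=0, d=(M1−M0)/(6·2)=193/662, b=Δ0−h0·(2M0+M1)/6=-1765/662
seg 1: a=-5, c=M1/2=579/331, d=(M2−M1)/(6·3)=-6779/17874, b=Δ1−h1·(2M1+M2)/6=551/662
seg 2: a=3, c=M2/2=-3305/1986, d=(M3−M2)/(6·3)=1261/5958, b=Δ2−h2·(2M2+M3)/6=360/331
seg 3: a=-3, c=M3/2=239/993, d=(M4−M3)/(6·3)=3563/17874, b=Δ3−h3·(2M3+M4)/6=-2107/662
seg 4: a=-5, c=M4/2=1347/662, d=(M5−M4)/(6·1)=-449/662, b=Δ4−h4·(2M4+M5)/6=1206/331
t_q=13/2 → seg 2, τ=3/2; S=3+360/331·τ+-3305/1986·τ²+1261/5958·τ³=8481/5296

  seg 0: a=-2 b=-1765/662 c=0 d=193/662
  seg 1: a=-5 b=551/662 c=579/331 d=-6779/17874
  seg 2: a=3 b=360/331 c=-3305/1986 d=1261/5958
  seg 3: a=-3 b=-2107/662 c=239/993 d=3563/17874
  seg 4: a=-5 b=1206/331 c=1347/662 d=-449/662
S(13/2) = 8481/5296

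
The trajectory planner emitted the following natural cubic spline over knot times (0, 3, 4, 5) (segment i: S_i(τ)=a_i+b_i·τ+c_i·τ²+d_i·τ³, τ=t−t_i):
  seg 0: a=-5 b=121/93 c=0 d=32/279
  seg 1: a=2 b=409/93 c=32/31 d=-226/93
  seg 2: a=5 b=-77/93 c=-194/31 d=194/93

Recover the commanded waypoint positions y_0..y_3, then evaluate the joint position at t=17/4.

y_0 = S_0(0) = a_0 = -5
y_1 = S_1(0) = a_1 = 2
y_2 = S_2(0) = a_2 = 5
y_3 = S_2(1) = 0
t_q=17/4 is in segment 2 (τ=1/4); S_2(τ)=4399/992

y_0=-5 y_1=2 y_2=5 y_3=0
S(17/4) = 4399/992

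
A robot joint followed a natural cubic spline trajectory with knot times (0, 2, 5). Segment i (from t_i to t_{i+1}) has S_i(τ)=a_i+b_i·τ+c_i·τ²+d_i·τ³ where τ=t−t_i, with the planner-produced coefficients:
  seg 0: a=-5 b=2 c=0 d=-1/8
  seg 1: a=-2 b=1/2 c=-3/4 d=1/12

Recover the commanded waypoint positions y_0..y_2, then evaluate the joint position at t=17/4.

y_0=-5 y_1=-2 y_2=-5
S(17/4) = -953/256

y_0 = S_0(0) = a_0 = -5
y_1 = S_1(0) = a_1 = -2
y_2 = S_1(3) = -5
t_q=17/4 is in segment 1 (τ=9/4); S_1(τ)=-953/256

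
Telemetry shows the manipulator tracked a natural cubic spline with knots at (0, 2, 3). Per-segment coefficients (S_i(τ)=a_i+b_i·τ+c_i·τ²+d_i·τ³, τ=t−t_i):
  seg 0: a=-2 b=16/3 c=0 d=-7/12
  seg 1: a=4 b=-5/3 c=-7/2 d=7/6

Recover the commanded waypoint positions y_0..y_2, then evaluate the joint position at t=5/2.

y_0=-2 y_1=4 y_2=0
S(5/2) = 39/16

y_0 = S_0(0) = a_0 = -2
y_1 = S_1(0) = a_1 = 4
y_2 = S_1(1) = 0
t_q=5/2 is in segment 1 (τ=1/2); S_1(τ)=39/16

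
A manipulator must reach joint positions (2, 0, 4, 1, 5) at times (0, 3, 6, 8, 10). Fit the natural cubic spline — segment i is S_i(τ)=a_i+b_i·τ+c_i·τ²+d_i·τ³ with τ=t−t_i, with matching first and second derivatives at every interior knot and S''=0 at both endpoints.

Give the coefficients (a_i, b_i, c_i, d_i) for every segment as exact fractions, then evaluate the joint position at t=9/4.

Δ: Δ0=-2/3, Δ1=4/3, Δ2=-3/2, Δ3=2
row 1: diag=12, rhs=12; c'=1/4, d'=1
row 2: denom=10−3·1/4=37/4; d'=(-17−3·1)/(37/4)=-80/37
row 3: denom=8−2·8/37=280/37; d'=(21−2·-80/37)/(280/37)=937/280
back: M3=937/280
back: M2=-80/37−8/37·937/280=-101/35
back: M1=1−1/4·-101/35=241/140
M: M0=0, M1=241/140, M2=-101/35, M3=937/280, M4=0
seg 0: a=2, c=M0/2=0, d=(M1−M0)/(6·3)=241/2520, b=Δ0−h0·(2M0+M1)/6=-1283/840
seg 1: a=0, c=M1/2=241/280, d=(M2−M1)/(6·3)=-43/168, b=Δ1−h1·(2M1+M2)/6=443/420
seg 2: a=4, c=M2/2=-101/70, d=(M3−M2)/(6·2)=349/672, b=Δ2−h2·(2M2+M3)/6=-83/120
seg 3: a=1, c=M3/2=937/560, d=(M4−M3)/(6·2)=-937/3360, b=Δ3−h3·(2M3+M4)/6=-97/420
t_q=9/4 → seg 0, τ=9/4; S=2+-1283/840·τ+0·τ²+241/2520·τ³=-889/2560

  seg 0: a=2 b=-1283/840 c=0 d=241/2520
  seg 1: a=0 b=443/420 c=241/280 d=-43/168
  seg 2: a=4 b=-83/120 c=-101/70 d=349/672
  seg 3: a=1 b=-97/420 c=937/560 d=-937/3360
S(9/4) = -889/2560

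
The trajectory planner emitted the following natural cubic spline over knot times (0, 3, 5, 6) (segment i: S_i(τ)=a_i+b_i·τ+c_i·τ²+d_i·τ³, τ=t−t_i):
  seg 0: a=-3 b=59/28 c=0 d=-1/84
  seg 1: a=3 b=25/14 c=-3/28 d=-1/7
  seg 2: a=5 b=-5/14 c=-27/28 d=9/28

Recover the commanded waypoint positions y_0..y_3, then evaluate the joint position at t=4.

y_0=-3 y_1=3 y_2=5 y_3=4
S(4) = 127/28

y_0 = S_0(0) = a_0 = -3
y_1 = S_1(0) = a_1 = 3
y_2 = S_2(0) = a_2 = 5
y_3 = S_2(1) = 4
t_q=4 is in segment 1 (τ=1); S_1(τ)=127/28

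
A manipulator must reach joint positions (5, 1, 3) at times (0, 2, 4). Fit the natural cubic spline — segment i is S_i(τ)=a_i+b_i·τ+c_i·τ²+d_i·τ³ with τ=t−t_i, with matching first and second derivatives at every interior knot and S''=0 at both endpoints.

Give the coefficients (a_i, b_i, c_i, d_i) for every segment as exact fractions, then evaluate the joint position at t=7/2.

Δ: Δ0=-2, Δ1=1
row 1: diag=8, rhs=18; c'=1/4, d'=9/4
back: M1=9/4
M: M0=0, M1=9/4, M2=0
seg 0: a=5, c=M0/2=0, d=(M1−M0)/(6·2)=3/16, b=Δ0−h0·(2M0+M1)/6=-11/4
seg 1: a=1, c=M1/2=9/8, d=(M2−M1)/(6·2)=-3/16, b=Δ1−h1·(2M1+M2)/6=-1/2
t_q=7/2 → seg 1, τ=3/2; S=1+-1/2·τ+9/8·τ²+-3/16·τ³=275/128

  seg 0: a=5 b=-11/4 c=0 d=3/16
  seg 1: a=1 b=-1/2 c=9/8 d=-3/16
S(7/2) = 275/128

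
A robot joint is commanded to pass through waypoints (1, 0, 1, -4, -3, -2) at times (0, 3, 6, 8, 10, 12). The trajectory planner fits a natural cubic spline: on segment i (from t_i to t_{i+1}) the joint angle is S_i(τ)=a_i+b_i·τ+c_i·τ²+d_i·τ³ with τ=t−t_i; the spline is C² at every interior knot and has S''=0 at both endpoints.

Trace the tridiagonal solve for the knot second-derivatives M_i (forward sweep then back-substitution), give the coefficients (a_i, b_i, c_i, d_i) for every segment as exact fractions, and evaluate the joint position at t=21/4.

Δ: Δ0=-1/3, Δ1=1/3, Δ2=-5/2, Δ3=1/2, Δ4=1/2
row 1: diag=12, rhs=4; c'=1/4, d'=1/3
row 2: denom=10−3·1/4=37/4; d'=(-17−3·1/3)/(37/4)=-72/37
row 3: denom=8−2·8/37=280/37; d'=(18−2·-72/37)/(280/37)=81/28
row 4: denom=8−2·37/140=523/70; d'=(0−2·81/28)/(523/70)=-405/523
back: M4=-405/523
back: M3=81/28−37/140·-405/523=1620/523
back: M2=-72/37−8/37·1620/523=-1368/523
back: M1=1/3−1/4·-1368/523=1549/1569
M: M0=0, M1=1549/1569, M2=-1368/523, M3=1620/523, M4=-405/523, M5=0
seg 0: a=1, c=M0/2=0, d=(M1−M0)/(6·3)=1549/28242, b=Δ0−h0·(2M0+M1)/6=-865/1046
seg 1: a=0, c=M1/2=1549/3138, d=(M2−M1)/(6·3)=-5653/28242, b=Δ1−h1·(2M1+M2)/6=342/523
seg 2: a=1, c=M2/2=-684/523, d=(M3−M2)/(6·2)=249/523, b=Δ2−h2·(2M2+M3)/6=-1871/1046
seg 3: a=-4, c=M3/2=810/523, d=(M4−M3)/(6·2)=-675/2092, b=Δ3−h3·(2M3+M4)/6=-1367/1046
seg 4: a=-3, c=M4/2=-405/1046, d=(M5−M4)/(6·2)=135/2092, b=Δ4−h4·(2M4+M5)/6=1063/1046
t_q=21/4 → seg 1, τ=9/4; S=0+342/523·τ+1549/3138·τ²+-5653/28242·τ³=113157/66944

  seg 0: a=1 b=-865/1046 c=0 d=1549/28242
  seg 1: a=0 b=342/523 c=1549/3138 d=-5653/28242
  seg 2: a=1 b=-1871/1046 c=-684/523 d=249/523
  seg 3: a=-4 b=-1367/1046 c=810/523 d=-675/2092
  seg 4: a=-3 b=1063/1046 c=-405/1046 d=135/2092
S(21/4) = 113157/66944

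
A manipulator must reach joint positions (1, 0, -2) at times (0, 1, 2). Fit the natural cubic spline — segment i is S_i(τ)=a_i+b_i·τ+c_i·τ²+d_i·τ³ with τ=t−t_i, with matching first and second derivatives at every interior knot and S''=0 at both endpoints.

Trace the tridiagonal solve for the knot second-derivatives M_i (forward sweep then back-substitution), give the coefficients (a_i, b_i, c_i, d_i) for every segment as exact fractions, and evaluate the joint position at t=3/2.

Δ: Δ0=-1, Δ1=-2
row 1: diag=4, rhs=-6; c'=1/4, d'=-3/2
back: M1=-3/2
M: M0=0, M1=-3/2, M2=0
seg 0: a=1, c=M0/2=0, d=(M1−M0)/(6·1)=-1/4, b=Δ0−h0·(2M0+M1)/6=-3/4
seg 1: a=0, c=M1/2=-3/4, d=(M2−M1)/(6·1)=1/4, b=Δ1−h1·(2M1+M2)/6=-3/2
t_q=3/2 → seg 1, τ=1/2; S=0+-3/2·τ+-3/4·τ²+1/4·τ³=-29/32

  seg 0: a=1 b=-3/4 c=0 d=-1/4
  seg 1: a=0 b=-3/2 c=-3/4 d=1/4
S(3/2) = -29/32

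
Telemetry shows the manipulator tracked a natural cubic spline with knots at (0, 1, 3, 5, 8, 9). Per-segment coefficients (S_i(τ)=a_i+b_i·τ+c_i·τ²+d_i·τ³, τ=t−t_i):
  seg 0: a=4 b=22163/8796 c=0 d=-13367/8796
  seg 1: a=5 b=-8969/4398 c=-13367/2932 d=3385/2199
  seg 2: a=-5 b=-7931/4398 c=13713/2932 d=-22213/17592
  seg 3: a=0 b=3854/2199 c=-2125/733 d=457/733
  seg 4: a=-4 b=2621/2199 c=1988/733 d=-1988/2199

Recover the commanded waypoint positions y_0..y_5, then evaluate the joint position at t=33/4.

y_0 = S_0(0) = a_0 = 4
y_1 = S_1(0) = a_1 = 5
y_2 = S_2(0) = a_2 = -5
y_3 = S_3(0) = a_3 = 0
y_4 = S_4(0) = a_4 = -4
y_5 = S_4(1) = -1
t_q=33/4 is in segment 4 (τ=1/4); S_4(τ)=-41595/11728

y_0=4 y_1=5 y_2=-5 y_3=0 y_4=-4 y_5=-1
S(33/4) = -41595/11728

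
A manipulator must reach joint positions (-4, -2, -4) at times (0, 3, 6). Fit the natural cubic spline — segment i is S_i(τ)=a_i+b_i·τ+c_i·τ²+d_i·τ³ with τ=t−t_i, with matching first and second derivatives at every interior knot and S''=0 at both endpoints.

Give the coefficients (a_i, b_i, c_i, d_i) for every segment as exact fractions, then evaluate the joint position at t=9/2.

Δ: Δ0=2/3, Δ1=-2/3
row 1: diag=12, rhs=-8; c'=1/4, d'=-2/3
back: M1=-2/3
M: M0=0, M1=-2/3, M2=0
seg 0: a=-4, c=M0/2=0, d=(M1−M0)/(6·3)=-1/27, b=Δ0−h0·(2M0+M1)/6=1
seg 1: a=-2, c=M1/2=-1/3, d=(M2−M1)/(6·3)=1/27, b=Δ1−h1·(2M1+M2)/6=0
t_q=9/2 → seg 1, τ=3/2; S=-2+0·τ+-1/3·τ²+1/27·τ³=-21/8

  seg 0: a=-4 b=1 c=0 d=-1/27
  seg 1: a=-2 b=0 c=-1/3 d=1/27
S(9/2) = -21/8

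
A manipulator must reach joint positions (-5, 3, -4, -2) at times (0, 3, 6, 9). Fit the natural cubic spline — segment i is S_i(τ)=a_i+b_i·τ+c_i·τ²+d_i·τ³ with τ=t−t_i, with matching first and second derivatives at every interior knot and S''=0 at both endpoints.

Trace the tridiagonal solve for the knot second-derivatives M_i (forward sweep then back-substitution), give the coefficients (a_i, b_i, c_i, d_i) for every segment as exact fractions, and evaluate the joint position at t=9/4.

  seg 0: a=-5 b=21/5 c=0 d=-23/135
  seg 1: a=3 b=-2/5 c=-23/15 d=8/27
  seg 2: a=-4 b=-8/5 c=17/15 d=-17/135
S(9/4) = 803/320

Δ: Δ0=8/3, Δ1=-7/3, Δ2=2/3
row 1: diag=12, rhs=-30; c'=1/4, d'=-5/2
row 2: denom=12−3·1/4=45/4; d'=(18−3·-5/2)/(45/4)=34/15
back: M2=34/15
back: M1=-5/2−1/4·34/15=-46/15
M: M0=0, M1=-46/15, M2=34/15, M3=0
seg 0: a=-5, c=M0/2=0, d=(M1−M0)/(6·3)=-23/135, b=Δ0−h0·(2M0+M1)/6=21/5
seg 1: a=3, c=M1/2=-23/15, d=(M2−M1)/(6·3)=8/27, b=Δ1−h1·(2M1+M2)/6=-2/5
seg 2: a=-4, c=M2/2=17/15, d=(M3−M2)/(6·3)=-17/135, b=Δ2−h2·(2M2+M3)/6=-8/5
t_q=9/4 → seg 0, τ=9/4; S=-5+21/5·τ+0·τ²+-23/135·τ³=803/320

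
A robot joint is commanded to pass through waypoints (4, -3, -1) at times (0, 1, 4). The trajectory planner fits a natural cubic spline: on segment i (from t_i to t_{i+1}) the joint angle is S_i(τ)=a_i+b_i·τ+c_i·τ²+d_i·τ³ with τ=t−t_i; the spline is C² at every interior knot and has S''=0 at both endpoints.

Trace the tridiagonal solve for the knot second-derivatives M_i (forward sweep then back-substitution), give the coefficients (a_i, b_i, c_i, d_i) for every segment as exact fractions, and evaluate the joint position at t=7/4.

Δ: Δ0=-7, Δ1=2/3
row 1: diag=8, rhs=46; c'=3/8, d'=23/4
back: M1=23/4
M: M0=0, M1=23/4, M2=0
seg 0: a=4, c=M0/2=0, d=(M1−M0)/(6·1)=23/24, b=Δ0−h0·(2M0+M1)/6=-191/24
seg 1: a=-3, c=M1/2=23/8, d=(M2−M1)/(6·3)=-23/72, b=Δ1−h1·(2M1+M2)/6=-61/12
t_q=7/4 → seg 1, τ=3/4; S=-3+-61/12·τ+23/8·τ²+-23/72·τ³=-2729/512

  seg 0: a=4 b=-191/24 c=0 d=23/24
  seg 1: a=-3 b=-61/12 c=23/8 d=-23/72
S(7/4) = -2729/512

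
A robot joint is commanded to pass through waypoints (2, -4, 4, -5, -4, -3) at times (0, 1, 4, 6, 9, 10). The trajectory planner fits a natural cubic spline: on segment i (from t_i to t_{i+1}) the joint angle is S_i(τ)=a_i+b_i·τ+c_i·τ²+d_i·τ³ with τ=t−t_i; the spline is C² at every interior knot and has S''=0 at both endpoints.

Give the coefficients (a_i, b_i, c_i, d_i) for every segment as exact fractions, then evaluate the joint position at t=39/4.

Δ: Δ0=-6, Δ1=8/3, Δ2=-9/2, Δ3=1/3, Δ4=1
row 1: diag=8, rhs=52; c'=3/8, d'=13/2
row 2: denom=10−3·3/8=71/8; d'=(-43−3·13/2)/(71/8)=-500/71
row 3: denom=10−2·16/71=678/71; d'=(29−2·-500/71)/(678/71)=3059/678
row 4: denom=8−3·71/226=1595/226; d'=(4−3·3059/678)/(1595/226)=-431/319
back: M4=-431/319
back: M3=3059/678−71/226·-431/319=4724/957
back: M2=-500/71−16/71·4724/957=-7804/957
back: M1=13/2−3/8·-7804/957=3049/319
M: M0=0, M1=3049/319, M2=-7804/957, M3=4724/957, M4=-431/319, M5=0
seg 0: a=2, c=M0/2=0, d=(M1−M0)/(6·1)=3049/1914, b=Δ0−h0·(2M0+M1)/6=-14533/1914
seg 1: a=-4, c=M1/2=3049/638, d=(M2−M1)/(6·3)=-1541/1566, b=Δ1−h1·(2M1+M2)/6=-2693/957
seg 2: a=4, c=M2/2=-3902/957, d=(M3−M2)/(6·2)=12/11, b=Δ2−h2·(2M2+M3)/6=-1357/1914
seg 3: a=-5, c=M3/2=2362/957, d=(M4−M3)/(6·3)=-547/1566, b=Δ3−h3·(2M3+M4)/6=-7517/1914
seg 4: a=-4, c=M4/2=-431/638, d=(M5−M4)/(6·1)=431/1914, b=Δ4−h4·(2M4+M5)/6=1388/957
t_q=39/4 → seg 4, τ=3/4; S=-4+1388/957·τ+-431/638·τ²+431/1914·τ³=-130549/40832

  seg 0: a=2 b=-14533/1914 c=0 d=3049/1914
  seg 1: a=-4 b=-2693/957 c=3049/638 d=-1541/1566
  seg 2: a=4 b=-1357/1914 c=-3902/957 d=12/11
  seg 3: a=-5 b=-7517/1914 c=2362/957 d=-547/1566
  seg 4: a=-4 b=1388/957 c=-431/638 d=431/1914
S(39/4) = -130549/40832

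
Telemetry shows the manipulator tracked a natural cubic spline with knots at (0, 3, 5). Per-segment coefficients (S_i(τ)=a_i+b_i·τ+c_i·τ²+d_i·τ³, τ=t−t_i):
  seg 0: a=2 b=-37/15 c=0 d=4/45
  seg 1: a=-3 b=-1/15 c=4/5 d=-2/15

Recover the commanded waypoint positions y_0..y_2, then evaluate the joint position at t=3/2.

y_0 = S_0(0) = a_0 = 2
y_1 = S_1(0) = a_1 = -3
y_2 = S_1(2) = -1
t_q=3/2 is in segment 0 (τ=3/2); S_0(τ)=-7/5

y_0=2 y_1=-3 y_2=-1
S(3/2) = -7/5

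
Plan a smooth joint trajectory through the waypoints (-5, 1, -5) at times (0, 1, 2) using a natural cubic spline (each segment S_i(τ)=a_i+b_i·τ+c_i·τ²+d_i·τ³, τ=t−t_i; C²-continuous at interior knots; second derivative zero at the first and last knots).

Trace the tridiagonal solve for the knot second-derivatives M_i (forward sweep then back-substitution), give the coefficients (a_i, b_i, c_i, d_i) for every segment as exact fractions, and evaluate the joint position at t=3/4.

  seg 0: a=-5 b=9 c=0 d=-3
  seg 1: a=1 b=0 c=-9 d=3
S(3/4) = 31/64

Δ: Δ0=6, Δ1=-6
row 1: diag=4, rhs=-72; c'=1/4, d'=-18
back: M1=-18
M: M0=0, M1=-18, M2=0
seg 0: a=-5, c=M0/2=0, d=(M1−M0)/(6·1)=-3, b=Δ0−h0·(2M0+M1)/6=9
seg 1: a=1, c=M1/2=-9, d=(M2−M1)/(6·1)=3, b=Δ1−h1·(2M1+M2)/6=0
t_q=3/4 → seg 0, τ=3/4; S=-5+9·τ+0·τ²+-3·τ³=31/64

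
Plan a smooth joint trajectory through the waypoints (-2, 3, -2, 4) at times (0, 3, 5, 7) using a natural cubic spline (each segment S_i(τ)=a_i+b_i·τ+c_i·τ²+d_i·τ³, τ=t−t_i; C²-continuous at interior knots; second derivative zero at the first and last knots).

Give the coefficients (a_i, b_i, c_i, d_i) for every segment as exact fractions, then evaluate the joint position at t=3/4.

  seg 0: a=-2 b=41/12 c=0 d=-7/36
  seg 1: a=3 b=-11/6 c=-7/4 d=17/24
  seg 2: a=-2 b=-1/3 c=5/2 d=-5/12
S(3/4) = 123/256

Δ: Δ0=5/3, Δ1=-5/2, Δ2=3
row 1: diag=10, rhs=-25; c'=1/5, d'=-5/2
row 2: denom=8−2·1/5=38/5; d'=(33−2·-5/2)/(38/5)=5
back: M2=5
back: M1=-5/2−1/5·5=-7/2
M: M0=0, M1=-7/2, M2=5, M3=0
seg 0: a=-2, c=M0/2=0, d=(M1−M0)/(6·3)=-7/36, b=Δ0−h0·(2M0+M1)/6=41/12
seg 1: a=3, c=M1/2=-7/4, d=(M2−M1)/(6·2)=17/24, b=Δ1−h1·(2M1+M2)/6=-11/6
seg 2: a=-2, c=M2/2=5/2, d=(M3−M2)/(6·2)=-5/12, b=Δ2−h2·(2M2+M3)/6=-1/3
t_q=3/4 → seg 0, τ=3/4; S=-2+41/12·τ+0·τ²+-7/36·τ³=123/256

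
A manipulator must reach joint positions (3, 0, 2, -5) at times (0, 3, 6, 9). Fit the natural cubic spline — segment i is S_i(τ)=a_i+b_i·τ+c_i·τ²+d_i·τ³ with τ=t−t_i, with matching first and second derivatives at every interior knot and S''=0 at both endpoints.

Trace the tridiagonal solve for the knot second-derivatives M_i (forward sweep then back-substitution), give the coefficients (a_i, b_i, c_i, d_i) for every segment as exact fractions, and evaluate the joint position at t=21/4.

Δ: Δ0=-1, Δ1=2/3, Δ2=-7/3
row 1: diag=12, rhs=10; c'=1/4, d'=5/6
row 2: denom=12−3·1/4=45/4; d'=(-18−3·5/6)/(45/4)=-82/45
back: M2=-82/45
back: M1=5/6−1/4·-82/45=58/45
M: M0=0, M1=58/45, M2=-82/45, M3=0
seg 0: a=3, c=M0/2=0, d=(M1−M0)/(6·3)=29/405, b=Δ0−h0·(2M0+M1)/6=-74/45
seg 1: a=0, c=M1/2=29/45, d=(M2−M1)/(6·3)=-14/81, b=Δ1−h1·(2M1+M2)/6=13/45
seg 2: a=2, c=M2/2=-41/45, d=(M3−M2)/(6·3)=41/405, b=Δ2−h2·(2M2+M3)/6=-23/45
t_q=21/4 → seg 1, τ=9/4; S=0+13/45·τ+29/45·τ²+-14/81·τ³=311/160

  seg 0: a=3 b=-74/45 c=0 d=29/405
  seg 1: a=0 b=13/45 c=29/45 d=-14/81
  seg 2: a=2 b=-23/45 c=-41/45 d=41/405
S(21/4) = 311/160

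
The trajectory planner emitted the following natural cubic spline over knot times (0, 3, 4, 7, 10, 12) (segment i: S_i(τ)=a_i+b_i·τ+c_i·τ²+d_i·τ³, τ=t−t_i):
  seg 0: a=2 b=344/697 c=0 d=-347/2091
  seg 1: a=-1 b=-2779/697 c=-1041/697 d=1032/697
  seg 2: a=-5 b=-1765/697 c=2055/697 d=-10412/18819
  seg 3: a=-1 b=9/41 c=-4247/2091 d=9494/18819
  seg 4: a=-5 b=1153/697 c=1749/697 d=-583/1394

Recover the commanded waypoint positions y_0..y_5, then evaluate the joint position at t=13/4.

y_0=2 y_1=-1 y_2=-5 y_3=-1 y_4=-5 y_5=5
S(13/4) = -23051/11152

y_0 = S_0(0) = a_0 = 2
y_1 = S_1(0) = a_1 = -1
y_2 = S_2(0) = a_2 = -5
y_3 = S_3(0) = a_3 = -1
y_4 = S_4(0) = a_4 = -5
y_5 = S_4(2) = 5
t_q=13/4 is in segment 1 (τ=1/4); S_1(τ)=-23051/11152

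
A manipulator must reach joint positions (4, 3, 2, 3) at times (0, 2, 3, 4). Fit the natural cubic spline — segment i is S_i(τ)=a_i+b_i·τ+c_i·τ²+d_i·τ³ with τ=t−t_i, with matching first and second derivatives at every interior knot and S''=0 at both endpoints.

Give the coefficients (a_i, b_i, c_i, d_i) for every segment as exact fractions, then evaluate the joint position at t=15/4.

Δ: Δ0=-1/2, Δ1=-1, Δ2=1
row 1: diag=6, rhs=-3; c'=1/6, d'=-1/2
row 2: denom=4−1·1/6=23/6; d'=(12−1·-1/2)/(23/6)=75/23
back: M2=75/23
back: M1=-1/2−1/6·75/23=-24/23
M: M0=0, M1=-24/23, M2=75/23, M3=0
seg 0: a=4, c=M0/2=0, d=(M1−M0)/(6·2)=-2/23, b=Δ0−h0·(2M0+M1)/6=-7/46
seg 1: a=3, c=M1/2=-12/23, d=(M2−M1)/(6·1)=33/46, b=Δ1−h1·(2M1+M2)/6=-55/46
seg 2: a=2, c=M2/2=75/46, d=(M3−M2)/(6·1)=-25/46, b=Δ2−h2·(2M2+M3)/6=-2/23
t_q=15/4 → seg 2, τ=3/4; S=2+-2/23·τ+75/46·τ²+-25/46·τ³=7721/2944

  seg 0: a=4 b=-7/46 c=0 d=-2/23
  seg 1: a=3 b=-55/46 c=-12/23 d=33/46
  seg 2: a=2 b=-2/23 c=75/46 d=-25/46
S(15/4) = 7721/2944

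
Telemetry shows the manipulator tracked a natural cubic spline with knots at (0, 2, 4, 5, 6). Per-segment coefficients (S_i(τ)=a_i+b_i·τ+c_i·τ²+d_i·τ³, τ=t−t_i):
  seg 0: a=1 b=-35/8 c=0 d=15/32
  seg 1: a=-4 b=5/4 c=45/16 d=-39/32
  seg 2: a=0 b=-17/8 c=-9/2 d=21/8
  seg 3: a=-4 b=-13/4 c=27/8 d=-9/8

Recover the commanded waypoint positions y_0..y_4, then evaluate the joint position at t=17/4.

y_0 = S_0(0) = a_0 = 1
y_1 = S_1(0) = a_1 = -4
y_2 = S_2(0) = a_2 = 0
y_3 = S_3(0) = a_3 = -4
y_4 = S_3(1) = -5
t_q=17/4 is in segment 2 (τ=1/4); S_2(τ)=-395/512

y_0=1 y_1=-4 y_2=0 y_3=-4 y_4=-5
S(17/4) = -395/512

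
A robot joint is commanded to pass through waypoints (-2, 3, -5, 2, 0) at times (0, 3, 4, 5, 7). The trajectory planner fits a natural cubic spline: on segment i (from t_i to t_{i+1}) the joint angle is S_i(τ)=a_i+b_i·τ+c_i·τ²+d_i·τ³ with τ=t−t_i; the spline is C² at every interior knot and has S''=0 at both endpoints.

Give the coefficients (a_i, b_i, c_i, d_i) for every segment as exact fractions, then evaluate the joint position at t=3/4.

  seg 0: a=-2 b=3773/534 c=0 d=-961/1602
  seg 1: a=3 b=-2438/267 c=-961/178 d=3487/534
  seg 2: a=-5 b=-181/534 c=1263/89 d=-3659/534
  seg 3: a=2 b=1999/267 c=-1133/178 d=1133/1068
S(3/4) = 34701/11392

Δ: Δ0=5/3, Δ1=-8, Δ2=7, Δ3=-1
row 1: diag=8, rhs=-58; c'=1/8, d'=-29/4
row 2: denom=4−1·1/8=31/8; d'=(90−1·-29/4)/(31/8)=778/31
row 3: denom=6−1·8/31=178/31; d'=(-48−1·778/31)/(178/31)=-1133/89
back: M3=-1133/89
back: M2=778/31−8/31·-1133/89=2526/89
back: M1=-29/4−1/8·2526/89=-961/89
M: M0=0, M1=-961/89, M2=2526/89, M3=-1133/89, M4=0
seg 0: a=-2, c=M0/2=0, d=(M1−M0)/(6·3)=-961/1602, b=Δ0−h0·(2M0+M1)/6=3773/534
seg 1: a=3, c=M1/2=-961/178, d=(M2−M1)/(6·1)=3487/534, b=Δ1−h1·(2M1+M2)/6=-2438/267
seg 2: a=-5, c=M2/2=1263/89, d=(M3−M2)/(6·1)=-3659/534, b=Δ2−h2·(2M2+M3)/6=-181/534
seg 3: a=2, c=M3/2=-1133/178, d=(M4−M3)/(6·2)=1133/1068, b=Δ3−h3·(2M3+M4)/6=1999/267
t_q=3/4 → seg 0, τ=3/4; S=-2+3773/534·τ+0·τ²+-961/1602·τ³=34701/11392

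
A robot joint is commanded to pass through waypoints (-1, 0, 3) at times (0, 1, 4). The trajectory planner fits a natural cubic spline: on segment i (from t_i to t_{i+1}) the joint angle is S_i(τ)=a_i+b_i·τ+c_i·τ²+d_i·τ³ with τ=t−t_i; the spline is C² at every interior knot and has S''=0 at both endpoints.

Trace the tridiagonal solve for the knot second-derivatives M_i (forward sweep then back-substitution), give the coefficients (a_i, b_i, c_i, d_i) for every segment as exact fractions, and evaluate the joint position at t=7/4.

Δ: Δ0=1, Δ1=1
row 1: diag=8, rhs=0; c'=3/8, d'=0
back: M1=0
M: M0=0, M1=0, M2=0
seg 0: a=-1, c=M0/2=0, d=(M1−M0)/(6·1)=0, b=Δ0−h0·(2M0+M1)/6=1
seg 1: a=0, c=M1/2=0, d=(M2−M1)/(6·3)=0, b=Δ1−h1·(2M1+M2)/6=1
t_q=7/4 → seg 1, τ=3/4; S=0+1·τ+0·τ²+0·τ³=3/4

  seg 0: a=-1 b=1 c=0 d=0
  seg 1: a=0 b=1 c=0 d=0
S(7/4) = 3/4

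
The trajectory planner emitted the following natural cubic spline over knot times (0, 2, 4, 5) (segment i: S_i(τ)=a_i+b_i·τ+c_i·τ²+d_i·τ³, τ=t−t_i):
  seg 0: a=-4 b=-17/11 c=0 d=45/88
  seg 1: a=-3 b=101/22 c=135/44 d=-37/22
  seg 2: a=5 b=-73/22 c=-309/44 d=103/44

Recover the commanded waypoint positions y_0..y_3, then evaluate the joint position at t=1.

y_0=-4 y_1=-3 y_2=5 y_3=-3
S(1) = -443/88

y_0 = S_0(0) = a_0 = -4
y_1 = S_1(0) = a_1 = -3
y_2 = S_2(0) = a_2 = 5
y_3 = S_2(1) = -3
t_q=1 is in segment 0 (τ=1); S_0(τ)=-443/88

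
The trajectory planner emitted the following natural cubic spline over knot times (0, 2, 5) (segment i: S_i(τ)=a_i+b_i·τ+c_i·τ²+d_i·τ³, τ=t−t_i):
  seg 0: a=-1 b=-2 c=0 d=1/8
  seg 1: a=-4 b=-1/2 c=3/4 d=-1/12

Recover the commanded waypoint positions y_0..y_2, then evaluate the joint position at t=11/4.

y_0=-1 y_1=-4 y_2=-1
S(11/4) = -1021/256

y_0 = S_0(0) = a_0 = -1
y_1 = S_1(0) = a_1 = -4
y_2 = S_1(3) = -1
t_q=11/4 is in segment 1 (τ=3/4); S_1(τ)=-1021/256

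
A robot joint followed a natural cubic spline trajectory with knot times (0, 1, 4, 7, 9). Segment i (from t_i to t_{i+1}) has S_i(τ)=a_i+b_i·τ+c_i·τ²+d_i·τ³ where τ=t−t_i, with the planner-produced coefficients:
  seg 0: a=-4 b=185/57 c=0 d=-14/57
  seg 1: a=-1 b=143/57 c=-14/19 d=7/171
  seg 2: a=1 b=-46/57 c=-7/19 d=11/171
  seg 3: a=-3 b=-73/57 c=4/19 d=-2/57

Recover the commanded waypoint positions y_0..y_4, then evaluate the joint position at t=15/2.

y_0 = S_0(0) = a_0 = -4
y_1 = S_1(0) = a_1 = -1
y_2 = S_2(0) = a_2 = 1
y_3 = S_3(0) = a_3 = -3
y_4 = S_3(2) = -5
t_q=15/2 is in segment 3 (τ=1/2); S_3(τ)=-273/76

y_0=-4 y_1=-1 y_2=1 y_3=-3 y_4=-5
S(15/2) = -273/76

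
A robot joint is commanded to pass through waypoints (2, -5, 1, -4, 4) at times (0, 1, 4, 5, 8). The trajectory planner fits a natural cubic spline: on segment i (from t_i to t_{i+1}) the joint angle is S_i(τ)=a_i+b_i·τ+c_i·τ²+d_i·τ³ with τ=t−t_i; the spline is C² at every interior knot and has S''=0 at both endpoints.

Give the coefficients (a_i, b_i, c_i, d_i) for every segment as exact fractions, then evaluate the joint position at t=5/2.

Δ: Δ0=-7, Δ1=2, Δ2=-5, Δ3=8/3
row 1: diag=8, rhs=54; c'=3/8, d'=27/4
row 2: denom=8−3·3/8=55/8; d'=(-42−3·27/4)/(55/8)=-498/55
row 3: denom=8−1·8/55=432/55; d'=(46−1·-498/55)/(432/55)=757/108
back: M3=757/108
back: M2=-498/55−8/55·757/108=-272/27
back: M1=27/4−3/8·-272/27=379/36
M: M0=0, M1=379/36, M2=-272/27, M3=757/108, M4=0
seg 0: a=2, c=M0/2=0, d=(M1−M0)/(6·1)=379/216, b=Δ0−h0·(2M0+M1)/6=-1891/216
seg 1: a=-5, c=M1/2=379/72, d=(M2−M1)/(6·3)=-2225/1944, b=Δ1−h1·(2M1+M2)/6=-377/108
seg 2: a=1, c=M2/2=-136/27, d=(M3−M2)/(6·1)=205/72, b=Δ2−h2·(2M2+M3)/6=-607/216
seg 3: a=-4, c=M3/2=757/216, d=(M4−M3)/(6·3)=-757/1944, b=Δ3−h3·(2M3+M4)/6=-469/108
t_q=5/2 → seg 1, τ=3/2; S=-5+-377/108·τ+379/72·τ²+-2225/1944·τ³=-433/192

  seg 0: a=2 b=-1891/216 c=0 d=379/216
  seg 1: a=-5 b=-377/108 c=379/72 d=-2225/1944
  seg 2: a=1 b=-607/216 c=-136/27 d=205/72
  seg 3: a=-4 b=-469/108 c=757/216 d=-757/1944
S(5/2) = -433/192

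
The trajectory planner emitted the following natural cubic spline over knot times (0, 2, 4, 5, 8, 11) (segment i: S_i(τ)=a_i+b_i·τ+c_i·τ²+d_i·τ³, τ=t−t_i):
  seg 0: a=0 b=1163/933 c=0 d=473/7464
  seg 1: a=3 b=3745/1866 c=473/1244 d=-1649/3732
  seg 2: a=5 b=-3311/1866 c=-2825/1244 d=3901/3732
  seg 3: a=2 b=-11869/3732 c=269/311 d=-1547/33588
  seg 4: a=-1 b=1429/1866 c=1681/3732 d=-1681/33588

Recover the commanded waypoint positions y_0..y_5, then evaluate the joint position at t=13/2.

y_0=0 y_1=3 y_2=5 y_3=2 y_4=-1 y_5=4
S(13/2) = -9751/9952

y_0 = S_0(0) = a_0 = 0
y_1 = S_1(0) = a_1 = 3
y_2 = S_2(0) = a_2 = 5
y_3 = S_3(0) = a_3 = 2
y_4 = S_4(0) = a_4 = -1
y_5 = S_4(3) = 4
t_q=13/2 is in segment 3 (τ=3/2); S_3(τ)=-9751/9952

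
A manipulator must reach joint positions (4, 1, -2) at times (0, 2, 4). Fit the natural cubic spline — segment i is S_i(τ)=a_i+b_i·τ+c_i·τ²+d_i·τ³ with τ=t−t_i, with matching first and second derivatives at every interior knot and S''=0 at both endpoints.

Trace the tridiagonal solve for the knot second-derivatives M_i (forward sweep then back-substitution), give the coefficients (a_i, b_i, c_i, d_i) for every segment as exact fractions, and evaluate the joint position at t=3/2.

Δ: Δ0=-3/2, Δ1=-3/2
row 1: diag=8, rhs=0; c'=1/4, d'=0
back: M1=0
M: M0=0, M1=0, M2=0
seg 0: a=4, c=M0/2=0, d=(M1−M0)/(6·2)=0, b=Δ0−h0·(2M0+M1)/6=-3/2
seg 1: a=1, c=M1/2=0, d=(M2−M1)/(6·2)=0, b=Δ1−h1·(2M1+M2)/6=-3/2
t_q=3/2 → seg 0, τ=3/2; S=4+-3/2·τ+0·τ²+0·τ³=7/4

  seg 0: a=4 b=-3/2 c=0 d=0
  seg 1: a=1 b=-3/2 c=0 d=0
S(3/2) = 7/4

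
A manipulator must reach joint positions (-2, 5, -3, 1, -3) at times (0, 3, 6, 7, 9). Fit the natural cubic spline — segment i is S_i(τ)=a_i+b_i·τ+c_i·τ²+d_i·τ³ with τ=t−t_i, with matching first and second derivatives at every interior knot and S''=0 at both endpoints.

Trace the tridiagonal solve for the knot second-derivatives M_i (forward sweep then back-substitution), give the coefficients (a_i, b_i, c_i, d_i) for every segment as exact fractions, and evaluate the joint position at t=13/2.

Δ: Δ0=7/3, Δ1=-8/3, Δ2=4, Δ3=-2
row 1: diag=12, rhs=-30; c'=1/4, d'=-5/2
row 2: denom=8−3·1/4=29/4; d'=(40−3·-5/2)/(29/4)=190/29
row 3: denom=6−1·4/29=170/29; d'=(-36−1·190/29)/(170/29)=-617/85
back: M3=-617/85
back: M2=190/29−4/29·-617/85=642/85
back: M1=-5/2−1/4·642/85=-373/85
M: M0=0, M1=-373/85, M2=642/85, M3=-617/85, M4=0
seg 0: a=-2, c=M0/2=0, d=(M1−M0)/(6·3)=-373/1530, b=Δ0−h0·(2M0+M1)/6=2309/510
seg 1: a=5, c=M1/2=-373/170, d=(M2−M1)/(6·3)=203/306, b=Δ1−h1·(2M1+M2)/6=-524/255
seg 2: a=-3, c=M2/2=321/85, d=(M3−M2)/(6·1)=-1259/510, b=Δ2−h2·(2M2+M3)/6=1373/510
seg 3: a=1, c=M3/2=-617/170, d=(M4−M3)/(6·2)=617/1020, b=Δ3−h3·(2M3+M4)/6=724/255
t_q=13/2 → seg 2, τ=1/2; S=-3+1373/510·τ+321/85·τ²+-1259/510·τ³=-277/272

  seg 0: a=-2 b=2309/510 c=0 d=-373/1530
  seg 1: a=5 b=-524/255 c=-373/170 d=203/306
  seg 2: a=-3 b=1373/510 c=321/85 d=-1259/510
  seg 3: a=1 b=724/255 c=-617/170 d=617/1020
S(13/2) = -277/272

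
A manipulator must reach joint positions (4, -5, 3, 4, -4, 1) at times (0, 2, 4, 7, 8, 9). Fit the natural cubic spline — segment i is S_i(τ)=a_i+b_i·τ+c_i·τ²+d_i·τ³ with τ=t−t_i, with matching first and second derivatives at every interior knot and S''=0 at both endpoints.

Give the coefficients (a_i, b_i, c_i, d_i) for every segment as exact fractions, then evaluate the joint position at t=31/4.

  seg 0: a=4 b=-10397/1551 c=0 d=6835/12408
  seg 1: a=-5 b=-289/3102 c=6835/2068 d=-976/1551
  seg 2: a=3 b=17297/3102 c=-973/2068 d=-2641/6204
  seg 3: a=4 b=-54227/6204 c=-2224/517 d=31283/6204
  seg 4: a=-4 b=-6877/3102 c=22387/2068 d=-22387/6204
S(31/4) = -376933/132352

Δ: Δ0=-9/2, Δ1=4, Δ2=1/3, Δ3=-8, Δ4=5
row 1: diag=8, rhs=51; c'=1/4, d'=51/8
row 2: denom=10−2·1/4=19/2; d'=(-22−2·51/8)/(19/2)=-139/38
row 3: denom=8−3·6/19=134/19; d'=(-50−3·-139/38)/(134/19)=-1483/268
row 4: denom=4−1·19/134=517/134; d'=(78−1·-1483/268)/(517/134)=22387/1034
back: M4=22387/1034
back: M3=-1483/268−19/134·22387/1034=-4448/517
back: M2=-139/38−6/19·-4448/517=-973/1034
back: M1=51/8−1/4·-973/1034=6835/1034
M: M0=0, M1=6835/1034, M2=-973/1034, M3=-4448/517, M4=22387/1034, M5=0
seg 0: a=4, c=M0/2=0, d=(M1−M0)/(6·2)=6835/12408, b=Δ0−h0·(2M0+M1)/6=-10397/1551
seg 1: a=-5, c=M1/2=6835/2068, d=(M2−M1)/(6·2)=-976/1551, b=Δ1−h1·(2M1+M2)/6=-289/3102
seg 2: a=3, c=M2/2=-973/2068, d=(M3−M2)/(6·3)=-2641/6204, b=Δ2−h2·(2M2+M3)/6=17297/3102
seg 3: a=4, c=M3/2=-2224/517, d=(M4−M3)/(6·1)=31283/6204, b=Δ3−h3·(2M3+M4)/6=-54227/6204
seg 4: a=-4, c=M4/2=22387/2068, d=(M5−M4)/(6·1)=-22387/6204, b=Δ4−h4·(2M4+M5)/6=-6877/3102
t_q=31/4 → seg 3, τ=3/4; S=4+-54227/6204·τ+-2224/517·τ²+31283/6204·τ³=-376933/132352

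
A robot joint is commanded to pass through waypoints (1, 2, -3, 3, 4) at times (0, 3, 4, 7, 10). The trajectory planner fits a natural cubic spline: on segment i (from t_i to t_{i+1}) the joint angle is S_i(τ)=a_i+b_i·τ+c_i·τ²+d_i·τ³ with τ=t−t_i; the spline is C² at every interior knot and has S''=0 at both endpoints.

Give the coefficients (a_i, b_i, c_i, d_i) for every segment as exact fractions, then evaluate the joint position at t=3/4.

  seg 0: a=1 b=629/228 c=0 d=-553/2052
  seg 1: a=2 b=-515/114 c=-553/228 d=443/228
  seg 2: a=-3 b=-269/76 c=194/57 d=-355/684
  seg 3: a=3 b=109/38 c=-289/228 d=289/2052
S(3/4) = 14375/4864

Δ: Δ0=1/3, Δ1=-5, Δ2=2, Δ3=1/3
row 1: diag=8, rhs=-32; c'=1/8, d'=-4
row 2: denom=8−1·1/8=63/8; d'=(42−1·-4)/(63/8)=368/63
row 3: denom=12−3·8/21=76/7; d'=(-10−3·368/63)/(76/7)=-289/114
back: M3=-289/114
back: M2=368/63−8/21·-289/114=388/57
back: M1=-4−1/8·388/57=-553/114
M: M0=0, M1=-553/114, M2=388/57, M3=-289/114, M4=0
seg 0: a=1, c=M0/2=0, d=(M1−M0)/(6·3)=-553/2052, b=Δ0−h0·(2M0+M1)/6=629/228
seg 1: a=2, c=M1/2=-553/228, d=(M2−M1)/(6·1)=443/228, b=Δ1−h1·(2M1+M2)/6=-515/114
seg 2: a=-3, c=M2/2=194/57, d=(M3−M2)/(6·3)=-355/684, b=Δ2−h2·(2M2+M3)/6=-269/76
seg 3: a=3, c=M3/2=-289/228, d=(M4−M3)/(6·3)=289/2052, b=Δ3−h3·(2M3+M4)/6=109/38
t_q=3/4 → seg 0, τ=3/4; S=1+629/228·τ+0·τ²+-553/2052·τ³=14375/4864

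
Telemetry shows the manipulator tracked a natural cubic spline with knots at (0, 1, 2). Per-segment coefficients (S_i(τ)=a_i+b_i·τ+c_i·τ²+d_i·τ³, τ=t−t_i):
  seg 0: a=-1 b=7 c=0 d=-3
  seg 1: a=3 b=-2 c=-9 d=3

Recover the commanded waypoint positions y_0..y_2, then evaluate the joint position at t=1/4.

y_0 = S_0(0) = a_0 = -1
y_1 = S_1(0) = a_1 = 3
y_2 = S_1(1) = -5
t_q=1/4 is in segment 0 (τ=1/4); S_0(τ)=45/64

y_0=-1 y_1=3 y_2=-5
S(1/4) = 45/64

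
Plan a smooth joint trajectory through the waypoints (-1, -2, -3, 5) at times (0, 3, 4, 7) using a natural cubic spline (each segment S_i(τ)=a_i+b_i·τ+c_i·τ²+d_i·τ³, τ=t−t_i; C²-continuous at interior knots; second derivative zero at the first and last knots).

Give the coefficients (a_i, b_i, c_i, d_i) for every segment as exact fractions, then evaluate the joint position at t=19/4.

  seg 0: a=-1 b=2/21 c=0 d=-1/21
  seg 1: a=-2 b=-25/21 c=-3/7 d=13/21
  seg 2: a=-3 b=-4/21 c=10/7 d=-10/63
S(19/4) = -77/32

Δ: Δ0=-1/3, Δ1=-1, Δ2=8/3
row 1: diag=8, rhs=-4; c'=1/8, d'=-1/2
row 2: denom=8−1·1/8=63/8; d'=(22−1·-1/2)/(63/8)=20/7
back: M2=20/7
back: M1=-1/2−1/8·20/7=-6/7
M: M0=0, M1=-6/7, M2=20/7, M3=0
seg 0: a=-1, c=M0/2=0, d=(M1−M0)/(6·3)=-1/21, b=Δ0−h0·(2M0+M1)/6=2/21
seg 1: a=-2, c=M1/2=-3/7, d=(M2−M1)/(6·1)=13/21, b=Δ1−h1·(2M1+M2)/6=-25/21
seg 2: a=-3, c=M2/2=10/7, d=(M3−M2)/(6·3)=-10/63, b=Δ2−h2·(2M2+M3)/6=-4/21
t_q=19/4 → seg 2, τ=3/4; S=-3+-4/21·τ+10/7·τ²+-10/63·τ³=-77/32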